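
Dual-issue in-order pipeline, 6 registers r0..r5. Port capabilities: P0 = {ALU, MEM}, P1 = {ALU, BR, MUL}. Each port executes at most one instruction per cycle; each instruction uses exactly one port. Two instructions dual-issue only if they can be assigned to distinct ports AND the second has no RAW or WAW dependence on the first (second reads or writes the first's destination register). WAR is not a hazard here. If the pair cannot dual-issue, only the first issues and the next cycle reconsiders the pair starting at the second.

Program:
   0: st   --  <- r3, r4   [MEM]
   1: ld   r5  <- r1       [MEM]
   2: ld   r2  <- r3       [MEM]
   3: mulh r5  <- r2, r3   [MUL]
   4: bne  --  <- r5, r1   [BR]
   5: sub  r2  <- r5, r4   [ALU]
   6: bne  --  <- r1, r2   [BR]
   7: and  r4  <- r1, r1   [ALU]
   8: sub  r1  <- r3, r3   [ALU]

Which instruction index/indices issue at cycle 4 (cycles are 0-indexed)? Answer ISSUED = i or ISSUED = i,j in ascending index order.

ISSUED = 4,5

0. st.MEM @i0  | no-port MEM/MEM
1. ld.MEM @i1  | no-port MEM/MEM
2. ld.MEM @i2  | RAW r2
3. mulh.MUL @i3  | no-port MUL/BR
4. bne.BR;sub.ALU @i4&i5  | pair
5. bne.BR;and.ALU @i6&i7  | pair
6. sub.ALU @i8  | tail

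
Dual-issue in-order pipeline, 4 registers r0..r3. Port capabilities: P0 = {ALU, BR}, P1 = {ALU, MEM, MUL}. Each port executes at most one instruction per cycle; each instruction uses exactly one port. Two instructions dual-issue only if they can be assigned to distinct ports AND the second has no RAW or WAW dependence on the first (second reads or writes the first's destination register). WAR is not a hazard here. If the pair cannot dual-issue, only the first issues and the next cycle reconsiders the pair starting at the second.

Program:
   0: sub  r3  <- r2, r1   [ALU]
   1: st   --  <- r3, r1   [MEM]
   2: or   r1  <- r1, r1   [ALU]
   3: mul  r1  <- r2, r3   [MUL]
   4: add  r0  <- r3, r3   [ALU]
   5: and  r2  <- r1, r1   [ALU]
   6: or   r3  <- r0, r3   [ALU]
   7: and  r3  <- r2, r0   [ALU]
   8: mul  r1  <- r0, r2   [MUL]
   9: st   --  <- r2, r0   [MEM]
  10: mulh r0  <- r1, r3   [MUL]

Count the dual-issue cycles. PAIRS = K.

0. sub @i0  | RAW r3
1. st;or @i1,i2  | pair
2. mul;add @i3,i4  | pair
3. and;or @i5,i6  | pair
4. and;mul @i7,i8  | pair
5. st @i9  | no-port MEM/MUL
6. mulh @i10  | tail

PAIRS = 4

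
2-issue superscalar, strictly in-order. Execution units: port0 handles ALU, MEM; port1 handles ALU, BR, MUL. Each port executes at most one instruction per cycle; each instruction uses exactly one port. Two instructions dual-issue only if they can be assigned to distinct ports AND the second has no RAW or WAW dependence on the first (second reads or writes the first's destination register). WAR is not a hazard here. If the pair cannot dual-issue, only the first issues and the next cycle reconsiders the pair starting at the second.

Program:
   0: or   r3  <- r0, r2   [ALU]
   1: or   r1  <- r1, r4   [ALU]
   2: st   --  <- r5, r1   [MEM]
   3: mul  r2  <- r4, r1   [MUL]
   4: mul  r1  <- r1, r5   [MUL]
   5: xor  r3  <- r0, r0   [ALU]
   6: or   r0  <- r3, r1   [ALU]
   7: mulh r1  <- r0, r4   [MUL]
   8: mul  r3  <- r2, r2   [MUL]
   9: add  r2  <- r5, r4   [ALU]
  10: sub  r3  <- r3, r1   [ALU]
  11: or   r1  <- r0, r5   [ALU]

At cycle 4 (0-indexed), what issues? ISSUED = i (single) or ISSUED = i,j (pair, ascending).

ISSUED = 7

[0] i0,i1  or.ALU or.ALU  -- pair
[1] i2,i3  st.MEM mul.MUL  -- pair
[2] i4,i5  mul.MUL xor.ALU  -- pair
[3] i6  or.ALU  -- RAW r0
[4] i7  mulh.MUL  -- no-port MUL/MUL
[5] i8,i9  mul.MUL add.ALU  -- pair
[6] i10,i11  sub.ALU or.ALU  -- pair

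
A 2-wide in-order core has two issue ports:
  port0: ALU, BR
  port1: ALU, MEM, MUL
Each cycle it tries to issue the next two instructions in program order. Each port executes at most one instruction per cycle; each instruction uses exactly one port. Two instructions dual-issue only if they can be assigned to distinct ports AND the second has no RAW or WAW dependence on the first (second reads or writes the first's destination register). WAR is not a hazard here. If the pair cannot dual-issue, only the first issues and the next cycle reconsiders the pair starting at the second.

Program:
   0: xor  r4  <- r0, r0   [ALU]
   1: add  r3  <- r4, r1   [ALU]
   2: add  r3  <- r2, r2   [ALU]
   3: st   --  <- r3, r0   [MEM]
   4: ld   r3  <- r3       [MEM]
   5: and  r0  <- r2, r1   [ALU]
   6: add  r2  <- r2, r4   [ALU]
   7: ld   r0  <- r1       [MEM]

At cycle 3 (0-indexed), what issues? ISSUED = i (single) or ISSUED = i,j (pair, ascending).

ISSUED = 3

c0: i0 xor.ALU  RAW r4
c1: i1 add.ALU  WAW r3
c2: i2 add.ALU  RAW r3
c3: i3 st.MEM  no-port MEM/MEM
c4: i4/i5 ld.MEM and.ALU  pair
c5: i6/i7 add.ALU ld.MEM  pair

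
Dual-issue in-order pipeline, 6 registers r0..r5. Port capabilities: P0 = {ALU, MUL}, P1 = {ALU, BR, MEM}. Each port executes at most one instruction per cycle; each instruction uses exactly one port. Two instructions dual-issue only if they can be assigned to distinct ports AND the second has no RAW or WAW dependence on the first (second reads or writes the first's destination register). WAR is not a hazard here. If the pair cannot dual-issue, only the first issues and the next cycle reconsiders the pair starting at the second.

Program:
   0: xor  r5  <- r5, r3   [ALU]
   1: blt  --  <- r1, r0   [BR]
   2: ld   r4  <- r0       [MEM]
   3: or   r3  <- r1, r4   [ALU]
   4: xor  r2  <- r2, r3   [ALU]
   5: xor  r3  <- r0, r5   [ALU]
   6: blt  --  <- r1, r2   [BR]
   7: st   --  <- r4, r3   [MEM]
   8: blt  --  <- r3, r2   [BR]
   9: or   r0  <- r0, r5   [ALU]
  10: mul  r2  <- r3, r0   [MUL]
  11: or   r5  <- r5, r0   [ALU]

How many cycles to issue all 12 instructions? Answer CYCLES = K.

0. xor.ALU blt.BR @i0,i1  | dual
1. ld.MEM @i2  | RAW r4
2. or.ALU @i3  | RAW r3
3. xor.ALU xor.ALU @i4,i5  | dual
4. blt.BR @i6  | no-port BR/MEM
5. st.MEM @i7  | no-port MEM/BR
6. blt.BR or.ALU @i8,i9  | dual
7. mul.MUL or.ALU @i10,i11  | dual

CYCLES = 8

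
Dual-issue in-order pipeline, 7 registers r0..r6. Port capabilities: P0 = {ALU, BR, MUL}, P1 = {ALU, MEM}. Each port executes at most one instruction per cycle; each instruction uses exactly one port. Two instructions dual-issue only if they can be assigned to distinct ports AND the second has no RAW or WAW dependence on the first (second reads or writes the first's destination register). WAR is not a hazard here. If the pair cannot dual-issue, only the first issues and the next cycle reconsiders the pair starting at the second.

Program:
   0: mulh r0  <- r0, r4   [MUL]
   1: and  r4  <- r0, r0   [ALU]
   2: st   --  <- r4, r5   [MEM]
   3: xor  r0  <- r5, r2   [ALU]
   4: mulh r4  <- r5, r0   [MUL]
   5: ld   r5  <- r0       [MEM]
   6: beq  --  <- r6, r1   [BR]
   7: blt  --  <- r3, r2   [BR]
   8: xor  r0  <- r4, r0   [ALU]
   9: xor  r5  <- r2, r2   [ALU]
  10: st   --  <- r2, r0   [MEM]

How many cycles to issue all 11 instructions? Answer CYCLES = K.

  cy0 -> i0 (mulh) RAW r0
  cy1 -> i1 (and) RAW r4
  cy2 -> i2+i3 (st xor) dual
  cy3 -> i4+i5 (mulh ld) dual
  cy4 -> i6 (beq) no-port BR/BR
  cy5 -> i7+i8 (blt xor) dual
  cy6 -> i9+i10 (xor st) dual

CYCLES = 7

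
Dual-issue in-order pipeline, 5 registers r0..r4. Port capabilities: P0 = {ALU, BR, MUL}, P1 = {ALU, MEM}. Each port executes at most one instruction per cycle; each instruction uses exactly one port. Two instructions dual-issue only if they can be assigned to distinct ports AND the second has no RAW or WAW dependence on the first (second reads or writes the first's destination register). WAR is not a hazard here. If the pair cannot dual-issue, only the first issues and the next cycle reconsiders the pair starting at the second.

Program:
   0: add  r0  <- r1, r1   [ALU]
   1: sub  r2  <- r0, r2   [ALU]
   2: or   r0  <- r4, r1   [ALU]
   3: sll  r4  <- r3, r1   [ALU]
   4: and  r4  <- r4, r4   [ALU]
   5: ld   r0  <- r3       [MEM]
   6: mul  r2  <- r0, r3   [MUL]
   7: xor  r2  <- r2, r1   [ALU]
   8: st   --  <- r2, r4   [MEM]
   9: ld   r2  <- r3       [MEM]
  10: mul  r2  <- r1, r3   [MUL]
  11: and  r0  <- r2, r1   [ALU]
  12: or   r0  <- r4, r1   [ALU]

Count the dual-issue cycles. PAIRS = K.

PAIRS = 2

  cy0 -> i0 (add) RAW r0
  cy1 -> i1,i2 (sub or) pair
  cy2 -> i3 (sll) RAW+WAW r4
  cy3 -> i4,i5 (and ld) pair
  cy4 -> i6 (mul) RAW+WAW r2
  cy5 -> i7 (xor) RAW r2
  cy6 -> i8 (st) no-port MEM/MEM
  cy7 -> i9 (ld) WAW r2
  cy8 -> i10 (mul) RAW r2
  cy9 -> i11 (and) WAW r0
  cy10 -> i12 (or) tail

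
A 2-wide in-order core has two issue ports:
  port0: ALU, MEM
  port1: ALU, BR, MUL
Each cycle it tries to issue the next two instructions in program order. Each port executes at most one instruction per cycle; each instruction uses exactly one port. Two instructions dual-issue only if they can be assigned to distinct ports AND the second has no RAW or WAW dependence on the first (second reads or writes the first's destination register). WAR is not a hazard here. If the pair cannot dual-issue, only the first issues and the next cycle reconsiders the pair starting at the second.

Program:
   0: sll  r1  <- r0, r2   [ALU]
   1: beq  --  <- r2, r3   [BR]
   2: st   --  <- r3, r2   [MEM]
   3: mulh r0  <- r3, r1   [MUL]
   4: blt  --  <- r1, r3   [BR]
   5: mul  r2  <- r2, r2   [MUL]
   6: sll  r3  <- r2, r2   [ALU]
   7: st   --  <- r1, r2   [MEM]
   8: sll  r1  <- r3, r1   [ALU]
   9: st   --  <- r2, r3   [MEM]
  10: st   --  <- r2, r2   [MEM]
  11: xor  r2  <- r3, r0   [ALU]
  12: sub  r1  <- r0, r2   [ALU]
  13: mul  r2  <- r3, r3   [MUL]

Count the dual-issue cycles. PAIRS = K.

  cy0 -> i0,i1 (sll;beq) pair
  cy1 -> i2,i3 (st;mulh) pair
  cy2 -> i4 (blt) no-port BR/MUL
  cy3 -> i5 (mul) RAW r2
  cy4 -> i6,i7 (sll;st) pair
  cy5 -> i8,i9 (sll;st) pair
  cy6 -> i10,i11 (st;xor) pair
  cy7 -> i12,i13 (sub;mul) pair

PAIRS = 6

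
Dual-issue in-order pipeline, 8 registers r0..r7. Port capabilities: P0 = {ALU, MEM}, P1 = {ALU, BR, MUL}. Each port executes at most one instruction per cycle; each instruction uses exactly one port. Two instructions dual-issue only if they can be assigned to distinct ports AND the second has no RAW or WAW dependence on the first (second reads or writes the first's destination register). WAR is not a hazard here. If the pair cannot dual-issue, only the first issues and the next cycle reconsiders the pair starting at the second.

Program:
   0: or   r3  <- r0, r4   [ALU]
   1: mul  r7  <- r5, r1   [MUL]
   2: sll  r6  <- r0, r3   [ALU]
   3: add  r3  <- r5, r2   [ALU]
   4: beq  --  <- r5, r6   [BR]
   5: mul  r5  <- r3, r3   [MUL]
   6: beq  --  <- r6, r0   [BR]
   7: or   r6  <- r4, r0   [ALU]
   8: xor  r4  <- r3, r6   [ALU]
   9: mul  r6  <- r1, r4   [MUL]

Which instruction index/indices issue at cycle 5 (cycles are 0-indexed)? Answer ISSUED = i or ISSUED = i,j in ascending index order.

[0] i0,i1  or;mul  -- 2-wide
[1] i2,i3  sll;add  -- 2-wide
[2] i4  beq  -- no-port BR/MUL
[3] i5  mul  -- no-port MUL/BR
[4] i6,i7  beq;or  -- 2-wide
[5] i8  xor  -- RAW r4
[6] i9  mul  -- tail

ISSUED = 8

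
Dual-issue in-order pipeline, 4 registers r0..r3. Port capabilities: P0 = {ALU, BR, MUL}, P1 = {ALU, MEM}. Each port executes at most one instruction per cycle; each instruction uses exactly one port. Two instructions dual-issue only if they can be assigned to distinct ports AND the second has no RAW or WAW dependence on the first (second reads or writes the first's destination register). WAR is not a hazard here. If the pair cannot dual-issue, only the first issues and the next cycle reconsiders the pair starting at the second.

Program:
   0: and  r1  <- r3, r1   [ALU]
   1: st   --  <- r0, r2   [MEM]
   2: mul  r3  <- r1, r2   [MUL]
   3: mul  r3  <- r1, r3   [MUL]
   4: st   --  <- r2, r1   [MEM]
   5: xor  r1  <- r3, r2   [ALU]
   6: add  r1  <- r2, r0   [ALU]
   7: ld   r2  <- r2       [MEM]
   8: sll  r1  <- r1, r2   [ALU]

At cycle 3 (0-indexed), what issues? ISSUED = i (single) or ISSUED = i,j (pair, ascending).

  cy0 -> i0&i1 (and.ALU+st.MEM) 2-wide
  cy1 -> i2 (mul.MUL) no-port MUL/MUL
  cy2 -> i3&i4 (mul.MUL+st.MEM) 2-wide
  cy3 -> i5 (xor.ALU) WAW r1
  cy4 -> i6&i7 (add.ALU+ld.MEM) 2-wide
  cy5 -> i8 (sll.ALU) tail

ISSUED = 5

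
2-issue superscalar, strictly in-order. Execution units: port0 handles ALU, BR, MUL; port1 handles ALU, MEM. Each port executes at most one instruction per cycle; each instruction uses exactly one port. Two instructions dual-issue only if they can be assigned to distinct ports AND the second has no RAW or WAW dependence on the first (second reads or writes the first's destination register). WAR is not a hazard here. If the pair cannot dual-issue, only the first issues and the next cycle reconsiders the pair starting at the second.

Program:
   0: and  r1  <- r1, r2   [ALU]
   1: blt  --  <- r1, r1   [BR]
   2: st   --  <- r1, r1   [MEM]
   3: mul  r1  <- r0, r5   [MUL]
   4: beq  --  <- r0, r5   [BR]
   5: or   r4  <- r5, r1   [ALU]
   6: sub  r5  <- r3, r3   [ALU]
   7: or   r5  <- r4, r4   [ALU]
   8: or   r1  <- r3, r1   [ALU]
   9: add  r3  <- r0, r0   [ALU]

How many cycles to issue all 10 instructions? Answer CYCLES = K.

0. and @i0  | RAW r1
1. blt st @i1+i2  | dual
2. mul @i3  | no-port MUL/BR
3. beq or @i4+i5  | dual
4. sub @i6  | WAW r5
5. or or @i7+i8  | dual
6. add @i9  | tail

CYCLES = 7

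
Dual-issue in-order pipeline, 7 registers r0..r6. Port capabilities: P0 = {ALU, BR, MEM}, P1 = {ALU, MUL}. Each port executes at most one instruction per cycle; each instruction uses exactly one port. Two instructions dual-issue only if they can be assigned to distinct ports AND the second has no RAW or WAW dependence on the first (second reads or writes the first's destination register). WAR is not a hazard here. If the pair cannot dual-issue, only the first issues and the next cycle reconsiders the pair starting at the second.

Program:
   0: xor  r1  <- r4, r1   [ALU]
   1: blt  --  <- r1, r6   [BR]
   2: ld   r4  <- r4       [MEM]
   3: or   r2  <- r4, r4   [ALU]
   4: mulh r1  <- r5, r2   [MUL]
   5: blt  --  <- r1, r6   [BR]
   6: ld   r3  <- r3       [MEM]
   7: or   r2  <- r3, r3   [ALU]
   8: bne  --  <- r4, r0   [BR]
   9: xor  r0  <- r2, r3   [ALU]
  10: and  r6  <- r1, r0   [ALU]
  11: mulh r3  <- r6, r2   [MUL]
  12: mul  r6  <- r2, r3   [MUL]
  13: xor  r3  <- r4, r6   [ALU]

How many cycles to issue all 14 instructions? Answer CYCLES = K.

CYCLES = 13

c0: i0 xor  RAW r1
c1: i1 blt  no-port BR/MEM
c2: i2 ld  RAW r4
c3: i3 or  RAW r2
c4: i4 mulh  RAW r1
c5: i5 blt  no-port BR/MEM
c6: i6 ld  RAW r3
c7: i7/i8 or/bne  dual
c8: i9 xor  RAW r0
c9: i10 and  RAW r6
c10: i11 mulh  no-port MUL/MUL
c11: i12 mul  RAW r6
c12: i13 xor  tail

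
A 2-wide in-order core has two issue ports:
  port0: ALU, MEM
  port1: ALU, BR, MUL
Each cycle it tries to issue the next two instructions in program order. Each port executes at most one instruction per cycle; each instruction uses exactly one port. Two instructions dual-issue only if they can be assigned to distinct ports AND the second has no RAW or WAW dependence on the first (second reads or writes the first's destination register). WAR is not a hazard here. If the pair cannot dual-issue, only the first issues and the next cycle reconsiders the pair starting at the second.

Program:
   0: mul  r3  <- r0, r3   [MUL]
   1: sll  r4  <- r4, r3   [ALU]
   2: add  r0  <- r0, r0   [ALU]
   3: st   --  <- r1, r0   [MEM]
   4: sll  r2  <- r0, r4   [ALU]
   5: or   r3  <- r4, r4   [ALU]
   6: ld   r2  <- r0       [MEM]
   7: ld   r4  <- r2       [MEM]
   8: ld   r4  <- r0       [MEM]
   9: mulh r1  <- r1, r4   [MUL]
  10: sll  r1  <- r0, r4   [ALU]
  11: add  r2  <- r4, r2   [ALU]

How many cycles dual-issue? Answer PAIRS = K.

#0 head=0: mul i0 RAW r3
#1 head=1: sll;add i1,i2 2-wide
#2 head=3: st;sll i3,i4 2-wide
#3 head=5: or;ld i5,i6 2-wide
#4 head=7: ld i7 no-port MEM/MEM
#5 head=8: ld i8 RAW r4
#6 head=9: mulh i9 WAW r1
#7 head=10: sll;add i10,i11 2-wide

PAIRS = 4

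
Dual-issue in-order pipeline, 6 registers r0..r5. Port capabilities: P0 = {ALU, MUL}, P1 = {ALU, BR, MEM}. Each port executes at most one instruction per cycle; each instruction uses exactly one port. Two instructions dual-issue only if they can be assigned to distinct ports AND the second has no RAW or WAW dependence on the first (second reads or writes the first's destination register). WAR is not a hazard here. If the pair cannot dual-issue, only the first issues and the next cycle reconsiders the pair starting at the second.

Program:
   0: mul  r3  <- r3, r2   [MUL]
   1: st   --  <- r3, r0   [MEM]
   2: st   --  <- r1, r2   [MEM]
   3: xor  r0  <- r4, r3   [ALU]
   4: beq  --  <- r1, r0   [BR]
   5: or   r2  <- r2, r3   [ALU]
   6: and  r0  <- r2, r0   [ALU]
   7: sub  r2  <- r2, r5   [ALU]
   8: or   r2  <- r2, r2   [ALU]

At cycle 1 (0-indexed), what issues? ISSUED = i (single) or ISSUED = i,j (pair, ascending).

#0 head=0: mul.MUL i0 RAW r3
#1 head=1: st.MEM i1 no-port MEM/MEM
#2 head=2: st.MEM+xor.ALU i2,i3 pair
#3 head=4: beq.BR+or.ALU i4,i5 pair
#4 head=6: and.ALU+sub.ALU i6,i7 pair
#5 head=8: or.ALU i8 tail

ISSUED = 1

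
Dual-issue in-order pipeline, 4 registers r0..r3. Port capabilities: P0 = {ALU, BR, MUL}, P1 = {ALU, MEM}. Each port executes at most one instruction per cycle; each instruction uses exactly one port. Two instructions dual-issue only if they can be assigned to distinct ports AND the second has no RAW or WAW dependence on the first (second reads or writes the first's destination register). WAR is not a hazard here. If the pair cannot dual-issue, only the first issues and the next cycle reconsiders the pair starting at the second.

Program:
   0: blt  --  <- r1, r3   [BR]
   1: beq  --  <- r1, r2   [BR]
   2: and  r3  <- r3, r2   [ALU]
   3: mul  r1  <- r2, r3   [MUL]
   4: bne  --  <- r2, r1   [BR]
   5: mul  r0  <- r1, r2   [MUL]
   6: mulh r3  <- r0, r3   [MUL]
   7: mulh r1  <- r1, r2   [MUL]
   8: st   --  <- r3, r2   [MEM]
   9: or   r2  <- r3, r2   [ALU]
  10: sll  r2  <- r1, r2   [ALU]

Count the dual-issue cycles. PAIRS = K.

#0 head=0: blt.BR i0 no-port BR/BR
#1 head=1: beq.BR;and.ALU i1+i2 dual
#2 head=3: mul.MUL i3 no-port MUL/BR
#3 head=4: bne.BR i4 no-port BR/MUL
#4 head=5: mul.MUL i5 no-port MUL/MUL
#5 head=6: mulh.MUL i6 no-port MUL/MUL
#6 head=7: mulh.MUL;st.MEM i7+i8 dual
#7 head=9: or.ALU i9 RAW+WAW r2
#8 head=10: sll.ALU i10 tail

PAIRS = 2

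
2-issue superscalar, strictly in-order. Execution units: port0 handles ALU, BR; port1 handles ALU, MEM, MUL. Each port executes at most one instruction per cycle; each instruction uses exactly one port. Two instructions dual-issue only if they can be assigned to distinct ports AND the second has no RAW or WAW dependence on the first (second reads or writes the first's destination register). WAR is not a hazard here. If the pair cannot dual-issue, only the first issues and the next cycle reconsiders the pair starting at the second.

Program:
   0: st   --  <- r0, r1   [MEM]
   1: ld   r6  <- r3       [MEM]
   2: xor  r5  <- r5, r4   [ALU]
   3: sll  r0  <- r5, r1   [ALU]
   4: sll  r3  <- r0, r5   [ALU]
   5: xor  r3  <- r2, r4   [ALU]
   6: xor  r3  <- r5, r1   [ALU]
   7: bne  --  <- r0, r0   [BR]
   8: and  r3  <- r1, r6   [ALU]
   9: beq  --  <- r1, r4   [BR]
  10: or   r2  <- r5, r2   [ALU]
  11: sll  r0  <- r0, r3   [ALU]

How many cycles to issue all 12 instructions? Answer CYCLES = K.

0. st.MEM @i0  | no-port MEM/MEM
1. ld.MEM/xor.ALU @i1/i2  | pair
2. sll.ALU @i3  | RAW r0
3. sll.ALU @i4  | WAW r3
4. xor.ALU @i5  | WAW r3
5. xor.ALU/bne.BR @i6/i7  | pair
6. and.ALU/beq.BR @i8/i9  | pair
7. or.ALU/sll.ALU @i10/i11  | pair

CYCLES = 8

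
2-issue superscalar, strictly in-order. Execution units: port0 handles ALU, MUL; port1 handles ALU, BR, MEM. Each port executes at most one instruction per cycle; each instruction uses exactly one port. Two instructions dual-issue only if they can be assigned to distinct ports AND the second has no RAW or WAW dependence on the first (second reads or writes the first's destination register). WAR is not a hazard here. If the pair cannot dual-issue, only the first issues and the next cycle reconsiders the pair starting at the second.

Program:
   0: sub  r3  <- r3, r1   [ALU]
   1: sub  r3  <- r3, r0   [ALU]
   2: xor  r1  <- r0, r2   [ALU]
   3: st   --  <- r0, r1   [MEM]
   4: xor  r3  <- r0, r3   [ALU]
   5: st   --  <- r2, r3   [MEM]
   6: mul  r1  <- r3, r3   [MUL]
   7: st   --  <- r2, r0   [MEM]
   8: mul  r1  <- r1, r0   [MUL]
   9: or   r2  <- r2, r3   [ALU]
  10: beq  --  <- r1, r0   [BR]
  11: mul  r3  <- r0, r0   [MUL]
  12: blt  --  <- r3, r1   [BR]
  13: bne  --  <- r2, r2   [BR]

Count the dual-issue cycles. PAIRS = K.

#0 head=0: sub i0 RAW+WAW r3
#1 head=1: sub;xor i1,i2 dual
#2 head=3: st;xor i3,i4 dual
#3 head=5: st;mul i5,i6 dual
#4 head=7: st;mul i7,i8 dual
#5 head=9: or;beq i9,i10 dual
#6 head=11: mul i11 RAW r3
#7 head=12: blt i12 no-port BR/BR
#8 head=13: bne i13 tail

PAIRS = 5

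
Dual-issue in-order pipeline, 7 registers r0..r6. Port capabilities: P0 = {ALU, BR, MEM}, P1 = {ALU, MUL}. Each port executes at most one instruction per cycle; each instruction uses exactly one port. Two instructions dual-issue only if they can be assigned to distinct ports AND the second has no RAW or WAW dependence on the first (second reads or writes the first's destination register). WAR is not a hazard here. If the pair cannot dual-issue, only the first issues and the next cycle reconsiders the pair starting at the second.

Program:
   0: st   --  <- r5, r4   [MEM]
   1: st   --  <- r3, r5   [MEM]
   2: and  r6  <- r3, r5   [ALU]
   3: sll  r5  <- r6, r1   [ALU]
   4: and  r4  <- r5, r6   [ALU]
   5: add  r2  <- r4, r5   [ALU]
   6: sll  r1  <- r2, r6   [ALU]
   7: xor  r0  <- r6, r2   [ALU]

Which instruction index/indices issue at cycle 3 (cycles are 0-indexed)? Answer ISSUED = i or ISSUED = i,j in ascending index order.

ISSUED = 4

t=0 i0:st ; no-port MEM/MEM
t=1 i1/i2:st;and ; 2-wide
t=2 i3:sll ; RAW r5
t=3 i4:and ; RAW r4
t=4 i5:add ; RAW r2
t=5 i6/i7:sll;xor ; 2-wide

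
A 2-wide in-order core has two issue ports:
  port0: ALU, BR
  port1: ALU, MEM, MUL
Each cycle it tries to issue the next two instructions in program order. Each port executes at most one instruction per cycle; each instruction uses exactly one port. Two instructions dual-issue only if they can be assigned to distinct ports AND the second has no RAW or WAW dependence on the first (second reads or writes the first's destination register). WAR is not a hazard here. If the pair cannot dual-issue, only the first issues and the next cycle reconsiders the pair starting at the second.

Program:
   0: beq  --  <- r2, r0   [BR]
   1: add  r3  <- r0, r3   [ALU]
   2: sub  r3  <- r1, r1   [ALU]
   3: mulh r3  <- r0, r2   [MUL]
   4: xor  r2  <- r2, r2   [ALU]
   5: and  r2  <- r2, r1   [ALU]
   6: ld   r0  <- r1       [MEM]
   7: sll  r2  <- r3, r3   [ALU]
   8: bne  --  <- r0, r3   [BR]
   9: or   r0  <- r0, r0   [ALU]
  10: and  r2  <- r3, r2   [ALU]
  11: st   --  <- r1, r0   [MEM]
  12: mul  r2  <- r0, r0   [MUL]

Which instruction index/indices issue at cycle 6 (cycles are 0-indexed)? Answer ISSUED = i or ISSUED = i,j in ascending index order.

#0 head=0: beq add i0+i1 pair
#1 head=2: sub i2 WAW r3
#2 head=3: mulh xor i3+i4 pair
#3 head=5: and ld i5+i6 pair
#4 head=7: sll bne i7+i8 pair
#5 head=9: or and i9+i10 pair
#6 head=11: st i11 no-port MEM/MUL
#7 head=12: mul i12 tail

ISSUED = 11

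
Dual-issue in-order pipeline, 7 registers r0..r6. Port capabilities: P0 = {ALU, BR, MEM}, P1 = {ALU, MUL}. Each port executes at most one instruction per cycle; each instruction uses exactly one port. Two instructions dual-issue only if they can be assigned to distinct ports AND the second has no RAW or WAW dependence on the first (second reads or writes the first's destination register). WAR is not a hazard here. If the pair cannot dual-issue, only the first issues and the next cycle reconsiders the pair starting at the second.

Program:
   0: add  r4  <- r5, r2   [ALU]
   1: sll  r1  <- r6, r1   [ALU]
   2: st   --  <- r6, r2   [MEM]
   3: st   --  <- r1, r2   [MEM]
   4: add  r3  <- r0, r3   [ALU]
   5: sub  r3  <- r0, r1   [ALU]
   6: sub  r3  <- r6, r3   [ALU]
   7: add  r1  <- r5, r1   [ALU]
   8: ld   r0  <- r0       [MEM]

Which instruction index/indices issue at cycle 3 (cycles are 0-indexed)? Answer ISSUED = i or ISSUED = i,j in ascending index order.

c0: i0+i1 add.ALU;sll.ALU  2-wide
c1: i2 st.MEM  no-port MEM/MEM
c2: i3+i4 st.MEM;add.ALU  2-wide
c3: i5 sub.ALU  RAW+WAW r3
c4: i6+i7 sub.ALU;add.ALU  2-wide
c5: i8 ld.MEM  tail

ISSUED = 5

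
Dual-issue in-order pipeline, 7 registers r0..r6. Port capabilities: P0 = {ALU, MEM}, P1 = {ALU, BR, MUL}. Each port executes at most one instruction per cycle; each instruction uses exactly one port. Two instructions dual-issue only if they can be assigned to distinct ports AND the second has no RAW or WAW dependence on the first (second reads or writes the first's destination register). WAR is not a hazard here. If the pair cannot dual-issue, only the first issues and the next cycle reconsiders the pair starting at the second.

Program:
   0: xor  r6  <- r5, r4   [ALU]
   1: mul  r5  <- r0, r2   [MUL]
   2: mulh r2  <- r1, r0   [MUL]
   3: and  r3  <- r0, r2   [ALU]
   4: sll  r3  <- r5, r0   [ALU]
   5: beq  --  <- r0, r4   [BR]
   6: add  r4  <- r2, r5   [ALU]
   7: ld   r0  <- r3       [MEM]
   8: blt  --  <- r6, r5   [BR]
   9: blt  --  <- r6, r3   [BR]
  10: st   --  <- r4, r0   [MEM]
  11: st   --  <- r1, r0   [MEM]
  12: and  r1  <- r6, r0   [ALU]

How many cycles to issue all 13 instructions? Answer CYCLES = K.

CYCLES = 8

c0: i0,i1 xor mul  dual
c1: i2 mulh  RAW r2
c2: i3 and  WAW r3
c3: i4,i5 sll beq  dual
c4: i6,i7 add ld  dual
c5: i8 blt  no-port BR/BR
c6: i9,i10 blt st  dual
c7: i11,i12 st and  dual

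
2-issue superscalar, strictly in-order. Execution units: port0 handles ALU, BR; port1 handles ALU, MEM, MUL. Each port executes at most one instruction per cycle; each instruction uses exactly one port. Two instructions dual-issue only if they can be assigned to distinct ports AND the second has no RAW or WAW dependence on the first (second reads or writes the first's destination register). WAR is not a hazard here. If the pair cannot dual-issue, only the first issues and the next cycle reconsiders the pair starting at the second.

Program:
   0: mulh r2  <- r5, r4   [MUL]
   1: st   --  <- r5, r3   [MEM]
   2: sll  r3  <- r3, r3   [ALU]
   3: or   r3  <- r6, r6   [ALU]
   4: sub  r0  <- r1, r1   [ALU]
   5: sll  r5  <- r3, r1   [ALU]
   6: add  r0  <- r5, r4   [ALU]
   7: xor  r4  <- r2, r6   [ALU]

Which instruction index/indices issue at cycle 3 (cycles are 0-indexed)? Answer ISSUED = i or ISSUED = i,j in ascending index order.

t=0 i0:mulh.MUL ; no-port MUL/MEM
t=1 i1,i2:st.MEM/sll.ALU ; pair
t=2 i3,i4:or.ALU/sub.ALU ; pair
t=3 i5:sll.ALU ; RAW r5
t=4 i6,i7:add.ALU/xor.ALU ; pair

ISSUED = 5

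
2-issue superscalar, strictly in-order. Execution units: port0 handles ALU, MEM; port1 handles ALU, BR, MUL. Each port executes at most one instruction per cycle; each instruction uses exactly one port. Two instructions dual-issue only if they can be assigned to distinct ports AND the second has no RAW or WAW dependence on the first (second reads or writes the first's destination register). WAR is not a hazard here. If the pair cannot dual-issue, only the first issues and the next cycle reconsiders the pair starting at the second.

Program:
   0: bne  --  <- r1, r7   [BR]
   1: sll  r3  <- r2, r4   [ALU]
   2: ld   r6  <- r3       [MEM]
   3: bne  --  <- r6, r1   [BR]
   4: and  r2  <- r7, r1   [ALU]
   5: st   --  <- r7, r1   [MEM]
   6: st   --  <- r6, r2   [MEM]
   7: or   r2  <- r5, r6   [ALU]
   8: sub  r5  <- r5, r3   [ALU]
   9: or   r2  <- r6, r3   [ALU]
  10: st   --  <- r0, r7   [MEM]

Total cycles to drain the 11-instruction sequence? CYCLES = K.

CYCLES = 7

[0] i0+i1  bne/sll  -- dual
[1] i2  ld  -- RAW r6
[2] i3+i4  bne/and  -- dual
[3] i5  st  -- no-port MEM/MEM
[4] i6+i7  st/or  -- dual
[5] i8+i9  sub/or  -- dual
[6] i10  st  -- tail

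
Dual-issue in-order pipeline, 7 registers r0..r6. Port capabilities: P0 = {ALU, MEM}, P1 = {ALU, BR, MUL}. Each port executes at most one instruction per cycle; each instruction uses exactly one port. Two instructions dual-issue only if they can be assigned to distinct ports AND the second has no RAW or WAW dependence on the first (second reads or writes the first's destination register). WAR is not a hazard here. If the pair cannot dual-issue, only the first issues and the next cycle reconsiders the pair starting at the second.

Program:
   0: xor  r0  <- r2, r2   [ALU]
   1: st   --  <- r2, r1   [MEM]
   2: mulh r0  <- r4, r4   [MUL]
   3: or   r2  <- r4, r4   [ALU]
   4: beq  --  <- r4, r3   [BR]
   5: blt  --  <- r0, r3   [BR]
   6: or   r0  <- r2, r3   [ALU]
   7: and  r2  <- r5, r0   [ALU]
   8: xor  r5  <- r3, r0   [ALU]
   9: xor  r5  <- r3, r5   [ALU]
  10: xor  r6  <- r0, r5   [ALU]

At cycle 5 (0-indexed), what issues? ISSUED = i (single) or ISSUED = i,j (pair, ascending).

ISSUED = 9

[0] i0/i1  xor.ALU+st.MEM  -- dual
[1] i2/i3  mulh.MUL+or.ALU  -- dual
[2] i4  beq.BR  -- no-port BR/BR
[3] i5/i6  blt.BR+or.ALU  -- dual
[4] i7/i8  and.ALU+xor.ALU  -- dual
[5] i9  xor.ALU  -- RAW r5
[6] i10  xor.ALU  -- tail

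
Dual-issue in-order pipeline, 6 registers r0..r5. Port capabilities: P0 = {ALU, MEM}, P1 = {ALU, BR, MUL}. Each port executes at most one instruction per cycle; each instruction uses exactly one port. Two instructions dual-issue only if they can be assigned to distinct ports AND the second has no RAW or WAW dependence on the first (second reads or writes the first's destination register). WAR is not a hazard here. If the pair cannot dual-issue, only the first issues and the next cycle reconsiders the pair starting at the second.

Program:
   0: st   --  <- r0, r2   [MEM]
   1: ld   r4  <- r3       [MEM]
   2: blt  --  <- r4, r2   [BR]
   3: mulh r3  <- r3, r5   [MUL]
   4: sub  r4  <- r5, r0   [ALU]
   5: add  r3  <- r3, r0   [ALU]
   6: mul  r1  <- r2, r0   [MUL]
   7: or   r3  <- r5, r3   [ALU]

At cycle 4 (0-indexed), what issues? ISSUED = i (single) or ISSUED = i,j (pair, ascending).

0. st.MEM @i0  | no-port MEM/MEM
1. ld.MEM @i1  | RAW r4
2. blt.BR @i2  | no-port BR/MUL
3. mulh.MUL sub.ALU @i3&i4  | dual
4. add.ALU mul.MUL @i5&i6  | dual
5. or.ALU @i7  | tail

ISSUED = 5,6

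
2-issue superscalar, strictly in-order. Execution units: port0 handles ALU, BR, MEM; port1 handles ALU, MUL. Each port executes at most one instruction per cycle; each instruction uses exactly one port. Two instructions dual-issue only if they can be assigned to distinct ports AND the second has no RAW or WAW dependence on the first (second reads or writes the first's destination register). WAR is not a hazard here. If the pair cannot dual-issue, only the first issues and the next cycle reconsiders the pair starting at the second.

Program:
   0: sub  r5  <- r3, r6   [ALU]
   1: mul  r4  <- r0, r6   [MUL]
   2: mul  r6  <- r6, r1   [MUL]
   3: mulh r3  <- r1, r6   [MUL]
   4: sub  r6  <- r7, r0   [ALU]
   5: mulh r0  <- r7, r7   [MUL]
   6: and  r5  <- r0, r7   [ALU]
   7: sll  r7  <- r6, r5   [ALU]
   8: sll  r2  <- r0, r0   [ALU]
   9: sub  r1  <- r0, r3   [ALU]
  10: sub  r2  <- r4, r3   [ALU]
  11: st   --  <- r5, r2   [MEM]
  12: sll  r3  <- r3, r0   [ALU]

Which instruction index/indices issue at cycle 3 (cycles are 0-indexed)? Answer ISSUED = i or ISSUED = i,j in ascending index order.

c0: i0+i1 sub.ALU;mul.MUL  2-wide
c1: i2 mul.MUL  no-port MUL/MUL
c2: i3+i4 mulh.MUL;sub.ALU  2-wide
c3: i5 mulh.MUL  RAW r0
c4: i6 and.ALU  RAW r5
c5: i7+i8 sll.ALU;sll.ALU  2-wide
c6: i9+i10 sub.ALU;sub.ALU  2-wide
c7: i11+i12 st.MEM;sll.ALU  2-wide

ISSUED = 5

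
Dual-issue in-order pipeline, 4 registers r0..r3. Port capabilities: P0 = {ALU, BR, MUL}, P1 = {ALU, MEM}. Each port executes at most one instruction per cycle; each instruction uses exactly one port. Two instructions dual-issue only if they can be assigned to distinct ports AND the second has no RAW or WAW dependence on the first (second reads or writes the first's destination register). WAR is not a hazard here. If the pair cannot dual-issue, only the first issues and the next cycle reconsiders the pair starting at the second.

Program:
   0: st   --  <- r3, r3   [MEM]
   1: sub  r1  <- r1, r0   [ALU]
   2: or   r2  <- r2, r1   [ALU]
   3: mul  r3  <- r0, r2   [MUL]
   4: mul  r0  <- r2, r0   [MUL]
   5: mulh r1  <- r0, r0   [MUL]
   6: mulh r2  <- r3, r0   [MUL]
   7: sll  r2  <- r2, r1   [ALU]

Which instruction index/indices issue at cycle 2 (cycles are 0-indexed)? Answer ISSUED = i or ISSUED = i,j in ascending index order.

t=0 i0&i1:st.MEM/sub.ALU ; pair
t=1 i2:or.ALU ; RAW r2
t=2 i3:mul.MUL ; no-port MUL/MUL
t=3 i4:mul.MUL ; no-port MUL/MUL
t=4 i5:mulh.MUL ; no-port MUL/MUL
t=5 i6:mulh.MUL ; RAW+WAW r2
t=6 i7:sll.ALU ; tail

ISSUED = 3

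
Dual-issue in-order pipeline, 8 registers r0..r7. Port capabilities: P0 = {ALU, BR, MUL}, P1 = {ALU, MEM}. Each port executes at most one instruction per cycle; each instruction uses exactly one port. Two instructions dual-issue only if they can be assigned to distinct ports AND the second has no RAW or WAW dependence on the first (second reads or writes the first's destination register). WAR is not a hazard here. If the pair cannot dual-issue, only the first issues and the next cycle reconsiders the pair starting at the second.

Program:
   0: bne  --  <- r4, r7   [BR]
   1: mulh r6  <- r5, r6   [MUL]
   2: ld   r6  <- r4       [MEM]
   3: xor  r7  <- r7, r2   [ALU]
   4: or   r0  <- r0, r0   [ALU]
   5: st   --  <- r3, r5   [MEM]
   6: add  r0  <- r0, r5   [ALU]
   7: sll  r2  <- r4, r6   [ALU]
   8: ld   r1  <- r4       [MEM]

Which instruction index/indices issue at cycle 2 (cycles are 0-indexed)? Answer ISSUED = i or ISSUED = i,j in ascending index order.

0. bne.BR @i0  | no-port BR/MUL
1. mulh.MUL @i1  | WAW r6
2. ld.MEM/xor.ALU @i2+i3  | dual
3. or.ALU/st.MEM @i4+i5  | dual
4. add.ALU/sll.ALU @i6+i7  | dual
5. ld.MEM @i8  | tail

ISSUED = 2,3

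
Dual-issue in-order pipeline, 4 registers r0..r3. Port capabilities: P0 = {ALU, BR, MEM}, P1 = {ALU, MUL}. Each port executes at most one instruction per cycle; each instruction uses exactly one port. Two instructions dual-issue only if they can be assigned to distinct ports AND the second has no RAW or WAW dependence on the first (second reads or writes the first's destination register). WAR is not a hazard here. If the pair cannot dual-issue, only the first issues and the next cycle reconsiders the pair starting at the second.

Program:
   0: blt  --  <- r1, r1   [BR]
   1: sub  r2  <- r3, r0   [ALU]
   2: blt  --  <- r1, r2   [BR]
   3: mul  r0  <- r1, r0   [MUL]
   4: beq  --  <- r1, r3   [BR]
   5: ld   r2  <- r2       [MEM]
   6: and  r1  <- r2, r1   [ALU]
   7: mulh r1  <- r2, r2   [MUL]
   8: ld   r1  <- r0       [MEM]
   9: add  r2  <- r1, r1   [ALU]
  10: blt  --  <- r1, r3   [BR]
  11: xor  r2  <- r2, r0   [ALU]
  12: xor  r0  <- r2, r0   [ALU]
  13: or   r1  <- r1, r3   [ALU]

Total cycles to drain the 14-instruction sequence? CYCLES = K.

[0] i0+i1  blt.BR/sub.ALU  -- 2-wide
[1] i2+i3  blt.BR/mul.MUL  -- 2-wide
[2] i4  beq.BR  -- no-port BR/MEM
[3] i5  ld.MEM  -- RAW r2
[4] i6  and.ALU  -- WAW r1
[5] i7  mulh.MUL  -- WAW r1
[6] i8  ld.MEM  -- RAW r1
[7] i9+i10  add.ALU/blt.BR  -- 2-wide
[8] i11  xor.ALU  -- RAW r2
[9] i12+i13  xor.ALU/or.ALU  -- 2-wide

CYCLES = 10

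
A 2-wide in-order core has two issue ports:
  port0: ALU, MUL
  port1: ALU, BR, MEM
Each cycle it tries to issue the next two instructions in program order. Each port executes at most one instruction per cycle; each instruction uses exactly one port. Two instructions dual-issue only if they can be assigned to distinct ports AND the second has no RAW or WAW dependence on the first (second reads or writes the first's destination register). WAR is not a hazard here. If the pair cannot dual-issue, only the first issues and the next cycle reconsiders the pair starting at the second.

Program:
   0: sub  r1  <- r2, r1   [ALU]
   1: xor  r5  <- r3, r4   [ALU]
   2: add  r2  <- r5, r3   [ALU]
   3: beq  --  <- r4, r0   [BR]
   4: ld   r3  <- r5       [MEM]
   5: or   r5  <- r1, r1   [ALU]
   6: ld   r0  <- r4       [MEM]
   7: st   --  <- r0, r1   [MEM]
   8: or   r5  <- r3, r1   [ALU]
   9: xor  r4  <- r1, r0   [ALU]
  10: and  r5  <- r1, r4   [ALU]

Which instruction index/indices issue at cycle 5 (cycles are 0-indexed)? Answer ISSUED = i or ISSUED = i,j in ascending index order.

0. sub xor @i0,i1  | 2-wide
1. add beq @i2,i3  | 2-wide
2. ld or @i4,i5  | 2-wide
3. ld @i6  | no-port MEM/MEM
4. st or @i7,i8  | 2-wide
5. xor @i9  | RAW r4
6. and @i10  | tail

ISSUED = 9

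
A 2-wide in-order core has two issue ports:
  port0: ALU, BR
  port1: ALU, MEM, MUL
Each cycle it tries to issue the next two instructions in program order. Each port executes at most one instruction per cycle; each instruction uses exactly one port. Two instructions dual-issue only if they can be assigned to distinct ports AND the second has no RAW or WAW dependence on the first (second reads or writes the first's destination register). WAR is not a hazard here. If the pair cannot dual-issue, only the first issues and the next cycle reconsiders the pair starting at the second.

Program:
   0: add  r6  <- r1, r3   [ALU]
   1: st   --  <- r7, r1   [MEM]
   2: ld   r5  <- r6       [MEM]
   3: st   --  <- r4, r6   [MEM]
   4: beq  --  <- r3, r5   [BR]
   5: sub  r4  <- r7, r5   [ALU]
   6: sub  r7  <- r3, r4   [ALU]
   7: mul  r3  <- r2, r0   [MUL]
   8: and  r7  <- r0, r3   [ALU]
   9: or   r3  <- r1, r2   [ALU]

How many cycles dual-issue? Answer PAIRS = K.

PAIRS = 4

  cy0 -> i0,i1 (add.ALU st.MEM) pair
  cy1 -> i2 (ld.MEM) no-port MEM/MEM
  cy2 -> i3,i4 (st.MEM beq.BR) pair
  cy3 -> i5 (sub.ALU) RAW r4
  cy4 -> i6,i7 (sub.ALU mul.MUL) pair
  cy5 -> i8,i9 (and.ALU or.ALU) pair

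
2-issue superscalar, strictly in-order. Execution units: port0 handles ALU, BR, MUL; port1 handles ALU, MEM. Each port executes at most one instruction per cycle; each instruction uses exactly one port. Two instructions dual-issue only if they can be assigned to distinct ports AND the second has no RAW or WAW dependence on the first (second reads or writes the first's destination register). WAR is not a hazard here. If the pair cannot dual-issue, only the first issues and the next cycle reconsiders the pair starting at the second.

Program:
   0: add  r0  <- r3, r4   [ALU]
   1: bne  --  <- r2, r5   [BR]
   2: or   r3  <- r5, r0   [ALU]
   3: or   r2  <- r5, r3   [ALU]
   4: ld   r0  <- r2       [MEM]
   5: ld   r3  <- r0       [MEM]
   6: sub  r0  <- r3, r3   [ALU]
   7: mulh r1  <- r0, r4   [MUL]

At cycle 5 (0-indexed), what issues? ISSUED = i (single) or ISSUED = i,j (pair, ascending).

ISSUED = 6

#0 head=0: add/bne i0/i1 dual
#1 head=2: or i2 RAW r3
#2 head=3: or i3 RAW r2
#3 head=4: ld i4 no-port MEM/MEM
#4 head=5: ld i5 RAW r3
#5 head=6: sub i6 RAW r0
#6 head=7: mulh i7 tail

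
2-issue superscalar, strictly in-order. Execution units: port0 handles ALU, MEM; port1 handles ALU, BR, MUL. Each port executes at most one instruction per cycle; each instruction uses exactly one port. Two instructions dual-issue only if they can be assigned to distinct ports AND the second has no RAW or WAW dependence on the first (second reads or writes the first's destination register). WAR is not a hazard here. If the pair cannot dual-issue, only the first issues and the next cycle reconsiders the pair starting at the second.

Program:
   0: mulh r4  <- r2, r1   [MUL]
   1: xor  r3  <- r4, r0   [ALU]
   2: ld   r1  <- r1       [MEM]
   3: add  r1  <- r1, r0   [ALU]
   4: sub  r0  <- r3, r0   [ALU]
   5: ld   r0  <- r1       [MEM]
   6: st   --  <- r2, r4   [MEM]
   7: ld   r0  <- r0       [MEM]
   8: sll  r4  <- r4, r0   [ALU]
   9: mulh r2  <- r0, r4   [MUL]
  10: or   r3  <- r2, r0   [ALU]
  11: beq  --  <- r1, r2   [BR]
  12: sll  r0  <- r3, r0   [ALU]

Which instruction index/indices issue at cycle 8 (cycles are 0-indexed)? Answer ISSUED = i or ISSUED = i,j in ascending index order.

t=0 i0:mulh.MUL ; RAW r4
t=1 i1+i2:xor.ALU/ld.MEM ; pair
t=2 i3+i4:add.ALU/sub.ALU ; pair
t=3 i5:ld.MEM ; no-port MEM/MEM
t=4 i6:st.MEM ; no-port MEM/MEM
t=5 i7:ld.MEM ; RAW r0
t=6 i8:sll.ALU ; RAW r4
t=7 i9:mulh.MUL ; RAW r2
t=8 i10+i11:or.ALU/beq.BR ; pair
t=9 i12:sll.ALU ; tail

ISSUED = 10,11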